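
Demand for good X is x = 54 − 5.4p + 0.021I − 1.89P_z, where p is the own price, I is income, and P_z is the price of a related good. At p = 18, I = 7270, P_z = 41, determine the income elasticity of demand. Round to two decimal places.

4.77

Substituting, x = 54 − 5.4(18) + 0.021(7270) − 1.89(41) = 54 − 97.2 + 152.67 − 77.49 = 31.98.
∂x/∂I = +0.021, so E_I = 0.021·(7270/31.98) ≈ 4.77.
E_I > 1: normal good (luxury).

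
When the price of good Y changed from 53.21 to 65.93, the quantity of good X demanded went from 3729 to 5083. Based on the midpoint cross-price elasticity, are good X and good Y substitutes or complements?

%ΔQ_x = (5083 − 3729)/[(3729+5083)/2] = 1354/4406 ≈ 0.3073.
%ΔP_y = (65.93 − 53.21)/[(53.21+65.93)/2] ≈ 0.2135.
E_xy = 0.3073/0.2135 ≈ 1.439.
E_xy > 0, so the goods are substitutes.

substitutes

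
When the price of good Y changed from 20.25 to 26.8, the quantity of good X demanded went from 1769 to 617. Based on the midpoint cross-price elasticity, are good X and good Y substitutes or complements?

complements

%ΔQ_x = (617 − 1769)/[(1769+617)/2] = -1152/1193 ≈ -0.9656.
%ΔP_y = (26.8 − 20.25)/[(20.25+26.8)/2] ≈ 0.2784.
E_xy = -0.9656/0.2784 ≈ -3.468.
E_xy < 0, so the goods are complements.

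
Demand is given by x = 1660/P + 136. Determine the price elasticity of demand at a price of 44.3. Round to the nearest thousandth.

-0.216

At P = 44.3, x = 173.4718.
dx/dP = −1660/P² = −0.8459.
Point elasticity E = (dx/dP)·(P/x) = -0.8459 × 44.3/173.4718 ≈ -0.216.
|E| < 1, so demand is inelastic at this price.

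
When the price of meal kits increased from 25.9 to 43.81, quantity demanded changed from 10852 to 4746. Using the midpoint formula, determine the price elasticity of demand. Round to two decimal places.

%Δq = (4746 − 10852)/[(10852 + 4746)/2] = -6106/7799 ≈ -0.7829.
%Δp = (43.81 − 25.9)/[(25.9 + 43.81)/2] = 17.91/34.855 ≈ 0.5138.
Arc elasticity E = %Δq/%Δp ≈ -0.7829/0.5138 ≈ -1.52.
|E| > 1: demand is elastic over this range.

-1.52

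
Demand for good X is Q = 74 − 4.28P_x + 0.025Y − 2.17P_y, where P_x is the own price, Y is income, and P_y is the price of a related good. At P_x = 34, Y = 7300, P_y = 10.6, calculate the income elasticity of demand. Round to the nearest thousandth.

Evaluating quantity at (P_x, Y, P_y) gives Q = 74 − 4.28(34) + 0.025(7300) − 2.17(10.6) = 74 − 145.52 + 182.5 − 23.002 = 87.978.
∂Q/∂Y = +0.025, so E_I = 0.025·(7300/87.978) ≈ 2.074.
E_I > 1: normal good (luxury).

2.074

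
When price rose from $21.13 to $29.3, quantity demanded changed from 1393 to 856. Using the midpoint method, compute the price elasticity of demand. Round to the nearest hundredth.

%Δq = (856 − 1393)/[(1393 + 856)/2] = -537/1124.5 ≈ -0.4775.
%Δp = (29.3 − 21.13)/[(21.13 + 29.3)/2] = 8.17/25.215 ≈ 0.3240.
Arc elasticity E = %Δq/%Δp ≈ -0.4775/0.3240 ≈ -1.47.
|E| > 1: demand is elastic over this range.

-1.47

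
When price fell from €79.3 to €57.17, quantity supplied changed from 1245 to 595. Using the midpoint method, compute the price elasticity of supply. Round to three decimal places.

2.178

%ΔQ = (595 − 1245)/[(1245 + 595)/2] = -650/920 ≈ -0.7065.
%ΔP = (57.17 − 79.3)/[(79.3 + 57.17)/2] = -22.13/68.235 ≈ -0.3243.
Arc elasticity E = %ΔQ/%ΔP ≈ -0.7065/-0.3243 ≈ 2.178.
|E| > 1: supply is elastic over this range.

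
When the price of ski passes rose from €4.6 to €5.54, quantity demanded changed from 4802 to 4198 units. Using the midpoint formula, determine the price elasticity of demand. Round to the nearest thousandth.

%ΔQ = (4198 − 4802)/[(4802 + 4198)/2] = -604/4500 ≈ -0.1342.
%Δp = (5.54 − 4.6)/[(4.6 + 5.54)/2] = 0.94/5.07 ≈ 0.1854.
Arc elasticity E = %ΔQ/%Δp ≈ -0.1342/0.1854 ≈ -0.724.
|E| < 1: demand is inelastic over this range.

-0.724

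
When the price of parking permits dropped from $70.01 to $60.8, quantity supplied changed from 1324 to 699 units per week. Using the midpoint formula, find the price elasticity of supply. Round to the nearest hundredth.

4.39

%ΔQ = (699 − 1324)/[(1324 + 699)/2] = -625/1011.5 ≈ -0.6179.
%ΔP = (60.8 − 70.01)/[(70.01 + 60.8)/2] = -9.21/65.405 ≈ -0.1408.
Arc elasticity E = %ΔQ/%ΔP ≈ -0.6179/-0.1408 ≈ 4.39.
|E| > 1: supply is elastic over this range.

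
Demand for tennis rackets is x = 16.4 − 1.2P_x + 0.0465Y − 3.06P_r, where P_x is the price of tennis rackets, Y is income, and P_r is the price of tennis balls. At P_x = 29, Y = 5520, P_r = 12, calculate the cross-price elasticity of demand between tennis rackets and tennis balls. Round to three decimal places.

At the given point, x = 16.4 − 1.2(29) + 0.0465(5520) − 3.06(12) = 16.4 − 34.8 + 256.68 − 36.72 = 201.56.
∂x/∂P_r = −3.06, so E_xy = -3.06·(12/201.56) ≈ -0.182.
E_xy < 0: the goods are complements.

-0.182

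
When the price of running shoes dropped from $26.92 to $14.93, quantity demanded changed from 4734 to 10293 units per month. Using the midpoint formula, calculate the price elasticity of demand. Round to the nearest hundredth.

-1.29

%ΔQ = (10293 − 4734)/[(4734 + 10293)/2] = 5559/7513.5 ≈ 0.7399.
%ΔP = (14.93 − 26.92)/[(26.92 + 14.93)/2] = -11.99/20.925 ≈ -0.5730.
Arc elasticity E = %ΔQ/%ΔP ≈ 0.7399/-0.5730 ≈ -1.29.
|E| > 1: demand is elastic over this range.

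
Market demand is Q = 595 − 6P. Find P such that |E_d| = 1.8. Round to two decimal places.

Set −bP/(a − bP) = −1.8 ⇒ bP = 1.8(a − bP) ⇒ bP(1+1.8) = 1.8·a.
P = 1.8·595/(6·2.8) = 63.75.

63.75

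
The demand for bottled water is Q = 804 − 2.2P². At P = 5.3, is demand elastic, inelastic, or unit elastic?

inelastic

At P = 5.3, Q = 742.202.
dQ/dP = −2·2.2·P = −23.32.
Point elasticity E = (dQ/dP)·(P/Q) = -23.32 × 5.3/742.202 ≈ -0.167.
|E| ≈ 0.167 < 1, so demand is inelastic.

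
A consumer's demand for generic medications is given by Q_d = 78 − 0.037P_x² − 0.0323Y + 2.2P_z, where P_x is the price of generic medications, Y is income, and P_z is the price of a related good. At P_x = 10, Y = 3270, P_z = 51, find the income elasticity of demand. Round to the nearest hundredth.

-1.31

Evaluating quantity at (P_x, Y, P_z) gives Q_d = 78 − 0.037(10)² − 0.0323(3270) + 2.2(51) = 78 − 3.7 − 105.621 + 112.2 = 80.879.
∂Q_d/∂Y = −0.0323, so E_I = -0.0323·(3270/80.879) ≈ -1.31.
E_I < 0: inferior good.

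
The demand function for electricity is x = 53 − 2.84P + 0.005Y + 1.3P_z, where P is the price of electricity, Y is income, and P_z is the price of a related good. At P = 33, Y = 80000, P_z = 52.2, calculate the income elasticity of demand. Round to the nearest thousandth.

Substituting, x = 53 − 2.84(33) + 0.005(80000) + 1.3(52.2) = 53 − 93.72 + 400 + 67.86 = 427.14.
∂x/∂Y = +0.005, so E_I = 0.005·(80000/427.14) ≈ 0.936.
E_I ∈ (0,1): normal good (necessity).

0.936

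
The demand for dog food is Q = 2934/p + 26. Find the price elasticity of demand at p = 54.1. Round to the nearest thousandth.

-0.676

At p = 54.1, Q = 80.2329.
dQ/dp = −2934/p² = −1.0025.
Point elasticity E = (dQ/dp)·(p/Q) = -1.0025 × 54.1/80.2329 ≈ -0.676.
|E| < 1, so demand is inelastic at this price.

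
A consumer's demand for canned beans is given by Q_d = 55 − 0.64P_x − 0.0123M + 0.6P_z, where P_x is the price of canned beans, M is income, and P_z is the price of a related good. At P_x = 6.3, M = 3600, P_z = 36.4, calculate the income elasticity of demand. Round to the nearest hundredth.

Evaluating quantity at (P_x, M, P_z) gives Q_d = 55 − 0.64(6.3) − 0.0123(3600) + 0.6(36.4) = 55 − 4.032 − 44.28 + 21.84 = 28.528.
∂Q_d/∂M = −0.0123, so E_I = -0.0123·(3600/28.528) ≈ -1.55.
E_I < 0: inferior good.

-1.55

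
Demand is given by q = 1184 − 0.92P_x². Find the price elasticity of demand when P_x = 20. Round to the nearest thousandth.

At P_x = 20, q = 816.
dq/dP_x = −2·0.92·P_x = −36.8.
Point elasticity E = (dq/dP_x)·(P_x/q) = -36.8 × 20/816 ≈ -0.902.
|E| < 1, so demand is inelastic at this price.

-0.902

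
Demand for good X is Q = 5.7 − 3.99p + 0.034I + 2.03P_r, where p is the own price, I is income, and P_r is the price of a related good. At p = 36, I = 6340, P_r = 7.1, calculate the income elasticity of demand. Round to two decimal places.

At the given point, Q = 5.7 − 3.99(36) + 0.034(6340) + 2.03(7.1) = 5.7 − 143.64 + 215.56 + 14.413 = 92.033.
∂Q/∂I = +0.034, so E_I = 0.034·(6340/92.033) ≈ 2.34.
E_I > 1: normal good (luxury).

2.34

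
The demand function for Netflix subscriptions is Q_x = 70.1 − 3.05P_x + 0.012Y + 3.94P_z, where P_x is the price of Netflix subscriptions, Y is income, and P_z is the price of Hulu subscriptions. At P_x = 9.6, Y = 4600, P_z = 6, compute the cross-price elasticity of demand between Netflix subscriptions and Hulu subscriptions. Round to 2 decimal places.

0.20

First evaluate Q_x: 70.1 − 3.05(9.6) + 0.012(4600) + 3.94(6) = 70.1 − 29.28 + 55.2 + 23.64 = 119.66.
∂Q_x/∂P_z = +3.94, so E_xy = 3.94·(6/119.66) ≈ 0.20.
E_xy > 0: the goods are substitutes.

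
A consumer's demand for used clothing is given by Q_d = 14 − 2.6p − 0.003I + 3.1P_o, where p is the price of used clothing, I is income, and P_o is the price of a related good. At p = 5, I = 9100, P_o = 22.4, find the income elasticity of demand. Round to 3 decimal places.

-0.633

First evaluate Q_d: 14 − 2.6(5) − 0.003(9100) + 3.1(22.4) = 14 − 13 − 27.3 + 69.44 = 43.14.
∂Q_d/∂I = −0.003, so E_I = -0.003·(9100/43.14) ≈ -0.633.
E_I < 0: inferior good.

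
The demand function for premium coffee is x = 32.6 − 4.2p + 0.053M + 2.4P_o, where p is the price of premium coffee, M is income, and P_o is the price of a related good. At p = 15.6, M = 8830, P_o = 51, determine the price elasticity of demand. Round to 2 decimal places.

-0.12

Evaluating quantity at (p, M, P_o) gives x = 32.6 − 4.2(15.6) + 0.053(8830) + 2.4(51) = 32.6 − 65.52 + 467.99 + 122.4 = 557.47.
∂x/∂p = −4.2, so E_p = (−4.2)·(15.6/557.47) ≈ -0.12.
|E_p| < 1: demand is inelastic.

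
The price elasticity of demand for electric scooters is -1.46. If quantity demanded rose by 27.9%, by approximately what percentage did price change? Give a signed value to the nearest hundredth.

-19.11

%ΔQ ≈ E × %ΔP ⇒ %ΔP = %ΔQ / E = (27.9%)/(-1.46) ≈ -19.11%.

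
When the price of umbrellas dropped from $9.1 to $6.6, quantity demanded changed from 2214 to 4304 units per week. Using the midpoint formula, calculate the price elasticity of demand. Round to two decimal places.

%ΔQ = (4304 − 2214)/[(2214 + 4304)/2] = 2090/3259 ≈ 0.6413.
%ΔP = (6.6 − 9.1)/[(9.1 + 6.6)/2] = -2.5/7.85 ≈ -0.3185.
Arc elasticity E = %ΔQ/%ΔP ≈ 0.6413/-0.3185 ≈ -2.01.
|E| > 1: demand is elastic over this range.

-2.01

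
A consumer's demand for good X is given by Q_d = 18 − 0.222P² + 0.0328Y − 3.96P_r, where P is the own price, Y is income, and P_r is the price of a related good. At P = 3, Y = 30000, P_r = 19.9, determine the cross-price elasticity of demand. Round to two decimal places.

First evaluate Q_d: 18 − 0.222(3)² + 0.0328(30000) − 3.96(19.9) = 18 − 1.998 + 984 − 78.804 = 921.198.
∂Q_d/∂P_r = −3.96, so E_xy = -3.96·(19.9/921.198) ≈ -0.09.
E_xy < 0: the goods are complements.

-0.09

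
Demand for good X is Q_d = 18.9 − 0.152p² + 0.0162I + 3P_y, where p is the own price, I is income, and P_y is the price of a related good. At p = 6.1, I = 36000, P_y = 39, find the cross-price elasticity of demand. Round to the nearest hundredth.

0.16

At the given point, Q_d = 18.9 − 0.152(6.1)² + 0.0162(36000) + 3(39) = 18.9 − 5.6559 + 583.2 + 117 = 713.4441.
∂Q_d/∂P_y = +3, so E_xy = 3·(39/713.4441) ≈ 0.16.
E_xy > 0: the goods are substitutes.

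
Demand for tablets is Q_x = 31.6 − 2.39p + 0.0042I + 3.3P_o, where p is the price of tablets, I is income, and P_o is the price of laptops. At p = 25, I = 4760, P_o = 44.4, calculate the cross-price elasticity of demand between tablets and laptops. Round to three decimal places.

At the given point, Q_x = 31.6 − 2.39(25) + 0.0042(4760) + 3.3(44.4) = 31.6 − 59.75 + 19.992 + 146.52 = 138.362.
∂Q_x/∂P_o = +3.3, so E_xy = 3.3·(44.4/138.362) ≈ 1.059.
E_xy > 0: the goods are substitutes.

1.059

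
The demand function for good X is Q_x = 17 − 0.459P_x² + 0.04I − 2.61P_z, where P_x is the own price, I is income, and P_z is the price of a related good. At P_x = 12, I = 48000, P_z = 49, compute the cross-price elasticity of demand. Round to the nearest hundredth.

-0.07

First evaluate Q_x: 17 − 0.459(12)² + 0.04(48000) − 2.61(49) = 17 − 66.096 + 1920 − 127.89 = 1743.014.
∂Q_x/∂P_z = −2.61, so E_xy = -2.61·(49/1743.014) ≈ -0.07.
E_xy < 0: the goods are complements.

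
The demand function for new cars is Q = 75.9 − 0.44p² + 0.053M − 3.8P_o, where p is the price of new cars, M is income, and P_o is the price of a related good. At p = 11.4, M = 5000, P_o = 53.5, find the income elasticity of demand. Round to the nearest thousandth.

First evaluate Q: 75.9 − 0.44(11.4)² + 0.053(5000) − 3.8(53.5) = 75.9 − 57.1824 + 265 − 203.3 = 80.4176.
∂Q/∂M = +0.053, so E_I = 0.053·(5000/80.4176) ≈ 3.295.
E_I > 1: normal good (luxury).

3.295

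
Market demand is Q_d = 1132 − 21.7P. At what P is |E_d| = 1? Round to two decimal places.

For linear demand Q_d = a − bP, E = −bP/(a − bP). |E| = 1 ⇒ bP = a − bP ⇒ P = a/(2b).
P = 1132/(2·21.7) ≈ 26.08.

26.08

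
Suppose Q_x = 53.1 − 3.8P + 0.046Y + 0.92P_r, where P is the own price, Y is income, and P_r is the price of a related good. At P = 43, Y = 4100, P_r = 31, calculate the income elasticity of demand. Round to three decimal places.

At the given point, Q_x = 53.1 − 3.8(43) + 0.046(4100) + 0.92(31) = 53.1 − 163.4 + 188.6 + 28.52 = 106.82.
∂Q_x/∂Y = +0.046, so E_I = 0.046·(4100/106.82) ≈ 1.766.
E_I > 1: normal good (luxury).

1.766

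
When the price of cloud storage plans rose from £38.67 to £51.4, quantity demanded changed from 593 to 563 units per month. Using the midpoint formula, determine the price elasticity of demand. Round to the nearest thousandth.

%Δq = (563 − 593)/[(593 + 563)/2] = -30/578 ≈ -0.0519.
%ΔP = (51.4 − 38.67)/[(38.67 + 51.4)/2] = 12.73/45.035 ≈ 0.2827.
Arc elasticity E = %Δq/%ΔP ≈ -0.0519/0.2827 ≈ -0.184.
|E| < 1: demand is inelastic over this range.

-0.184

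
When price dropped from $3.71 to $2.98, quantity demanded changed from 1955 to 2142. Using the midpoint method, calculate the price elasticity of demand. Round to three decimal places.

%ΔQ = (2142 − 1955)/[(1955 + 2142)/2] = 187/2048.5 ≈ 0.0913.
%ΔP = (2.98 − 3.71)/[(3.71 + 2.98)/2] = -0.73/3.345 ≈ -0.2182.
Arc elasticity E = %ΔQ/%ΔP ≈ 0.0913/-0.2182 ≈ -0.418.
|E| < 1: demand is inelastic over this range.

-0.418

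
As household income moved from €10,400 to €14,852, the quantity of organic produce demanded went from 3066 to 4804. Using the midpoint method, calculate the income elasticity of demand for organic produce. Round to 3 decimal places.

1.253

%ΔQ = (4804 − 3066)/[(3066+4804)/2] = 1738/3935 ≈ 0.4417.
%ΔM = (14,852 − 10,400)/[(10,400+14,852)/2] = 4452/12626 ≈ 0.3526.
E_I = %ΔQ/%ΔM ≈ 1.253.
E_I > 1: normal good (luxury).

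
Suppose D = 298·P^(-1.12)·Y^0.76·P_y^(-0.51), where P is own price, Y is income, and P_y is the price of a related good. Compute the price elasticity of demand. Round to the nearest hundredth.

For a Cobb–Douglas (constant-elasticity) form D = A·P^α·…, the elasticity with respect to P equals the exponent α at every point.
Here the exponent on P is -1.12, so the price elasticity of demand is -1.12.

-1.12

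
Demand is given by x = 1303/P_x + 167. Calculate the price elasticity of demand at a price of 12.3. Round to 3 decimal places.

-0.388

At P_x = 12.3, x = 272.935.
dx/dP_x = −1303/P_x² = −8.6126.
Point elasticity E = (dx/dP_x)·(P_x/x) = -8.6126 × 12.3/272.935 ≈ -0.388.
|E| < 1, so demand is inelastic at this price.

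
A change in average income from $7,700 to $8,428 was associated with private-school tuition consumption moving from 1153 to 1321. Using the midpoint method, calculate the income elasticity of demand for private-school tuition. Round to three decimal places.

%ΔQ = (1321 − 1153)/[(1153+1321)/2] = 168/1237 ≈ 0.1358.
%ΔY = (8,428 − 7,700)/[(7,700+8,428)/2] = 728/8064 ≈ 0.0903.
E_I = %ΔQ/%ΔY ≈ 1.504.
E_I > 1: normal good (luxury).

1.504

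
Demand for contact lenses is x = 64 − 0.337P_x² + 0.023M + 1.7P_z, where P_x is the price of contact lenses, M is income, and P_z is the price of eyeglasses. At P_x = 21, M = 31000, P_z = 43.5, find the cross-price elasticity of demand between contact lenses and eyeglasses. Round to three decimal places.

At the given point, x = 64 − 0.337(21)² + 0.023(31000) + 1.7(43.5) = 64 − 148.617 + 713 + 73.95 = 702.333.
∂x/∂P_z = +1.7, so E_xy = 1.7·(43.5/702.333) ≈ 0.105.
E_xy > 0: the goods are substitutes.

0.105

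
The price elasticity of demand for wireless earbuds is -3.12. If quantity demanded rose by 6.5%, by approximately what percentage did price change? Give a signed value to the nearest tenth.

-2.1

%ΔQ ≈ E × %ΔP ⇒ %ΔP = %ΔQ / E = (6.5%)/(-3.12) ≈ -2.1%.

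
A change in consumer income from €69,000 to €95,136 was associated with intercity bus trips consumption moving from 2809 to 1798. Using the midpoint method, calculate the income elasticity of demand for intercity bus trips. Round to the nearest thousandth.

%ΔQ = (1798 − 2809)/[(2809+1798)/2] = -1011/2303.5 ≈ -0.4389.
%ΔI = (95,136 − 69,000)/[(69,000+95,136)/2] = 26136/82068 ≈ 0.3185.
E_I = %ΔQ/%ΔI ≈ -1.378.
E_I < 0: inferior good.

-1.378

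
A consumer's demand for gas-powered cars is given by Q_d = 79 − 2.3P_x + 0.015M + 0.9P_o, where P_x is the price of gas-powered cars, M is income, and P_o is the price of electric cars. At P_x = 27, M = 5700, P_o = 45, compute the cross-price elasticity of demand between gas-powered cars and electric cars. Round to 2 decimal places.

0.28

Evaluating quantity at (P_x, M, P_o) gives Q_d = 79 − 2.3(27) + 0.015(5700) + 0.9(45) = 79 − 62.1 + 85.5 + 40.5 = 142.9.
∂Q_d/∂P_o = +0.9, so E_xy = 0.9·(45/142.9) ≈ 0.28.
E_xy > 0: the goods are substitutes.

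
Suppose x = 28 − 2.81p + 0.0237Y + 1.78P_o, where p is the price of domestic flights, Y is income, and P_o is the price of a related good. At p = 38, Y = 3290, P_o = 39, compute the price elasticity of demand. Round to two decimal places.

First evaluate x: 28 − 2.81(38) + 0.0237(3290) + 1.78(39) = 28 − 106.78 + 77.973 + 69.42 = 68.613.
∂x/∂p = −2.81, so E_p = (−2.81)·(38/68.613) ≈ -1.56.
|E_p| > 1: demand is elastic.

-1.56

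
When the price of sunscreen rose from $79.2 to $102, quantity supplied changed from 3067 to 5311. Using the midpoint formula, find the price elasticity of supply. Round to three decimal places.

%ΔQ = (5311 − 3067)/[(3067 + 5311)/2] = 2244/4189 ≈ 0.5357.
%ΔP = (102 − 79.2)/[(79.2 + 102)/2] = 22.8/90.6 ≈ 0.2517.
Arc elasticity E = %ΔQ/%ΔP ≈ 0.5357/0.2517 ≈ 2.129.
|E| > 1: supply is elastic over this range.

2.129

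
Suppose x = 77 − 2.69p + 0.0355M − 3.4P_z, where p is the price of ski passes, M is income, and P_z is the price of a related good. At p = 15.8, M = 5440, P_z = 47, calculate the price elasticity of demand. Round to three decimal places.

-0.627

First evaluate x: 77 − 2.69(15.8) + 0.0355(5440) − 3.4(47) = 77 − 42.502 + 193.12 − 159.8 = 67.818.
∂x/∂p = −2.69, so E_p = (−2.69)·(15.8/67.818) ≈ -0.627.
|E_p| < 1: demand is inelastic.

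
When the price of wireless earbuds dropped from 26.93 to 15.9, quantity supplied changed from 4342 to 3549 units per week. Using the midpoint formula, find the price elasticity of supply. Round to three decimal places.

%ΔQ = (3549 − 4342)/[(4342 + 3549)/2] = -793/3945.5 ≈ -0.2010.
%Δp = (15.9 − 26.93)/[(26.93 + 15.9)/2] = -11.03/21.415 ≈ -0.5151.
Arc elasticity E = %ΔQ/%Δp ≈ -0.2010/-0.5151 ≈ 0.390.
|E| < 1: supply is inelastic over this range.

0.390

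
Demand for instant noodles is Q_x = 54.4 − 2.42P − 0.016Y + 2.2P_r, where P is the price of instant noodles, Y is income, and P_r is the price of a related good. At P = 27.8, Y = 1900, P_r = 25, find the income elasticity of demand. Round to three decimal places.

Evaluating quantity at (P, Y, P_r) gives Q_x = 54.4 − 2.42(27.8) − 0.016(1900) + 2.2(25) = 54.4 − 67.276 − 30.4 + 55 = 11.724.
∂Q_x/∂Y = −0.016, so E_I = -0.016·(1900/11.724) ≈ -2.593.
E_I < 0: inferior good.

-2.593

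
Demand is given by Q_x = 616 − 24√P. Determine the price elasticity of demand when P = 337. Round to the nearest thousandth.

At P = 337, Q_x = 175.4186.
dQ_x/dP = −24/(2√P) = −24/(2·18.3576).
Point elasticity E = (dQ_x/dP)·(P/Q_x) = -0.6537 × 337/175.4186 ≈ -1.256.
|E| > 1, so demand is elastic at this price.

-1.256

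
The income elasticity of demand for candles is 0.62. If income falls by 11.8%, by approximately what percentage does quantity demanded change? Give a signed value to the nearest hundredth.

%ΔQ ≈ E × %ΔI = (0.62) × (-11.8%) ≈ -7.32%.

-7.32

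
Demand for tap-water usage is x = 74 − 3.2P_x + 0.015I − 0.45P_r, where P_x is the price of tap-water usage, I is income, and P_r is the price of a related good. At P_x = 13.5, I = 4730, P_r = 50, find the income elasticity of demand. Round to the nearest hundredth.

x = 74 − 3.2(13.5) + 0.015(4730) − 0.45(50) = 74 − 43.2 + 70.95 − 22.5 = 79.25.
∂x/∂I = +0.015, so E_I = 0.015·(4730/79.25) ≈ 0.90.
E_I ∈ (0,1): normal good (necessity).

0.90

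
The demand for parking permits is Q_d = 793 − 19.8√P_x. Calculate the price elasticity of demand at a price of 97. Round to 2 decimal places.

At P_x = 97, Q_d = 597.9926.
dQ_d/dP_x = −19.8/(2√P_x) = −19.8/(2·9.8489).
Point elasticity E = (dQ_d/dP_x)·(P_x/Q_d) = -1.0052 × 97/597.9926 ≈ -0.16.
|E| < 1, so demand is inelastic at this price.

-0.16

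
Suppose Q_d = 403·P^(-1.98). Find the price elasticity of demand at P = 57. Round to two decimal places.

-1.98

For a Cobb–Douglas (constant-elasticity) form Q_d = A·P^α·…, the elasticity with respect to P equals the exponent α at every point.
Here the exponent on P is -1.98, so the price elasticity of demand is -1.98.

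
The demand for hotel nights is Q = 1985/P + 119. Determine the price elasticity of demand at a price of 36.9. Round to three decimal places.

-0.311

At P = 36.9, Q = 172.794.
dQ/dP = −1985/P² = −1.4578.
Point elasticity E = (dQ/dP)·(P/Q) = -1.4578 × 36.9/172.794 ≈ -0.311.
|E| < 1, so demand is inelastic at this price.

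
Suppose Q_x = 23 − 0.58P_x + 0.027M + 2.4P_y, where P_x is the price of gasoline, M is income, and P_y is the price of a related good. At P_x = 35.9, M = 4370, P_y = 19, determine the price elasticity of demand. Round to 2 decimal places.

-0.13

Substituting, Q_x = 23 − 0.58(35.9) + 0.027(4370) + 2.4(19) = 23 − 20.822 + 117.99 + 45.6 = 165.768.
∂Q_x/∂P_x = −0.58, so E_p = (−0.58)·(35.9/165.768) ≈ -0.13.
|E_p| < 1: demand is inelastic.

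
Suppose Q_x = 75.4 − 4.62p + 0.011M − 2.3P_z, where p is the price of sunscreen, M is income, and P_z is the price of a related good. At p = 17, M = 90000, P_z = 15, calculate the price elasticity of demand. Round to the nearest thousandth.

First evaluate Q_x: 75.4 − 4.62(17) + 0.011(90000) − 2.3(15) = 75.4 − 78.54 + 990 − 34.5 = 952.36.
∂Q_x/∂p = −4.62, so E_p = (−4.62)·(17/952.36) ≈ -0.082.
|E_p| < 1: demand is inelastic.

-0.082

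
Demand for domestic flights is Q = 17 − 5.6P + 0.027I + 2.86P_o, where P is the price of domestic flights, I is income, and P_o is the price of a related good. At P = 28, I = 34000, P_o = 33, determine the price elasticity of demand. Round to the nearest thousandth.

At the given point, Q = 17 − 5.6(28) + 0.027(34000) + 2.86(33) = 17 − 156.8 + 918 + 94.38 = 872.58.
∂Q/∂P = −5.6, so E_p = (−5.6)·(28/872.58) ≈ -0.180.
|E_p| < 1: demand is inelastic.

-0.180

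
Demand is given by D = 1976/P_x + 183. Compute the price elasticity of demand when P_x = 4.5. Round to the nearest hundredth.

At P_x = 4.5, D = 622.1111.
dD/dP_x = −1976/P_x² = −97.5802.
Point elasticity E = (dD/dP_x)·(P_x/D) = -97.5802 × 4.5/622.1111 ≈ -0.71.
|E| < 1, so demand is inelastic at this price.

-0.71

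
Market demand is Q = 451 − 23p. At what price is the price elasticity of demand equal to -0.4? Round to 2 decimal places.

Set −bp/(a − bp) = −0.4 ⇒ bp = 0.4(a − bp) ⇒ bp(1+0.4) = 0.4·a.
p = 0.4·451/(23·1.4) ≈ 5.60.

5.60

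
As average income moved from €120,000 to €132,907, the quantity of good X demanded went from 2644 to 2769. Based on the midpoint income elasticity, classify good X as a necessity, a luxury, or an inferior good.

necessity

%ΔQ = (2769 − 2644)/[(2644+2769)/2] = 125/2706.5 ≈ 0.0462.
%ΔI = (132,907 − 120,000)/[(120,000+132,907)/2] = 12907/126453.5 ≈ 0.1021.
E_I = %ΔQ/%ΔI ≈ 0.452.
E_I ∈ (0,1): normal good (necessity).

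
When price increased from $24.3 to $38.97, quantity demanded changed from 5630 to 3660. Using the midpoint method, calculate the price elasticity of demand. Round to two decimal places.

-0.91

%Δq = (3660 − 5630)/[(5630 + 3660)/2] = -1970/4645 ≈ -0.4241.
%ΔP = (38.97 − 24.3)/[(24.3 + 38.97)/2] = 14.67/31.635 ≈ 0.4637.
Arc elasticity E = %Δq/%ΔP ≈ -0.4241/0.4637 ≈ -0.91.
|E| < 1: demand is inelastic over this range.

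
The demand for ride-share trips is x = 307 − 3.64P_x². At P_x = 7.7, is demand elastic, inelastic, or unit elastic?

At P_x = 7.7, x = 91.1844.
dx/dP_x = −2·3.64·P_x = −56.056.
Point elasticity E = (dx/dP_x)·(P_x/x) = -56.056 × 7.7/91.1844 ≈ -4.734.
|E| ≈ 4.734 > 1, so demand is elastic.

elastic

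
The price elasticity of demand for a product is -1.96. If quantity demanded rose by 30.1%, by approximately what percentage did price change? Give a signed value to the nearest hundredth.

-15.36

%ΔQ ≈ E × %ΔP ⇒ %ΔP = %ΔQ / E = (30.1%)/(-1.96) ≈ -15.36%.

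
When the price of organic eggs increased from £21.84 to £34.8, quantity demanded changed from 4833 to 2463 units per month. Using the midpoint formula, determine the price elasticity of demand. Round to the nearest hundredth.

%Δq = (2463 − 4833)/[(4833 + 2463)/2] = -2370/3648 ≈ -0.6497.
%Δp = (34.8 − 21.84)/[(21.84 + 34.8)/2] = 12.96/28.32 ≈ 0.4576.
Arc elasticity E = %Δq/%Δp ≈ -0.6497/0.4576 ≈ -1.42.
|E| > 1: demand is elastic over this range.

-1.42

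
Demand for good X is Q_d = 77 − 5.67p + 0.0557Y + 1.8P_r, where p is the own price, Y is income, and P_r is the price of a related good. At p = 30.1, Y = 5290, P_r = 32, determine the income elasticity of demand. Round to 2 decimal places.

Substituting, Q_d = 77 − 5.67(30.1) + 0.0557(5290) + 1.8(32) = 77 − 170.667 + 294.653 + 57.6 = 258.586.
∂Q_d/∂Y = +0.0557, so E_I = 0.0557·(5290/258.586) ≈ 1.14.
E_I > 1: normal good (luxury).

1.14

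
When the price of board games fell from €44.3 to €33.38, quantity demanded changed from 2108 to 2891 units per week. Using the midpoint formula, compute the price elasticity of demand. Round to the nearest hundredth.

-1.11

%ΔQ = (2891 − 2108)/[(2108 + 2891)/2] = 783/2499.5 ≈ 0.3133.
%Δp = (33.38 − 44.3)/[(44.3 + 33.38)/2] = -10.92/38.84 ≈ -0.2812.
Arc elasticity E = %ΔQ/%Δp ≈ 0.3133/-0.2812 ≈ -1.11.
|E| > 1: demand is elastic over this range.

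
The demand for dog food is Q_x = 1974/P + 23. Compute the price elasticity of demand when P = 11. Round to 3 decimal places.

-0.886

At P = 11, Q_x = 202.4545.
dQ_x/dP = −1974/P² = −16.314.
Point elasticity E = (dQ_x/dP)·(P/Q_x) = -16.314 × 11/202.4545 ≈ -0.886.
|E| < 1, so demand is inelastic at this price.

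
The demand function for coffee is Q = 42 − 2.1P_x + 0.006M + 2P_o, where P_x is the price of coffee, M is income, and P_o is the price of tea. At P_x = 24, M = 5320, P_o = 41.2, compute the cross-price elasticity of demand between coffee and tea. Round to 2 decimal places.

0.78

At the given point, Q = 42 − 2.1(24) + 0.006(5320) + 2(41.2) = 42 − 50.4 + 31.92 + 82.4 = 105.92.
∂Q/∂P_o = +2, so E_xy = 2·(41.2/105.92) ≈ 0.78.
E_xy > 0: the goods are substitutes.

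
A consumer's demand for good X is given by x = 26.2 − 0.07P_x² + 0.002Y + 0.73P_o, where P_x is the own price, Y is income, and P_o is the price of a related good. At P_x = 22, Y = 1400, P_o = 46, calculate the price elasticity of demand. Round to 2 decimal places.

-2.36

Evaluating quantity at (P_x, Y, P_o) gives x = 26.2 − 0.07(22)² + 0.002(1400) + 0.73(46) = 26.2 − 33.88 + 2.8 + 33.58 = 28.7.
∂x/∂P_x = −2·0.07·P_x = -3.08, so E_p = -3.08·(22/28.7) ≈ -2.36.
|E_p| > 1: demand is elastic.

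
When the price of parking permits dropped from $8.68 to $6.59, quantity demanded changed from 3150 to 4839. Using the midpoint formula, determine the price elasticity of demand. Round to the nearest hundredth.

-1.54

%Δq = (4839 − 3150)/[(3150 + 4839)/2] = 1689/3994.5 ≈ 0.4228.
%Δp = (6.59 − 8.68)/[(8.68 + 6.59)/2] = -2.09/7.635 ≈ -0.2737.
Arc elasticity E = %Δq/%Δp ≈ 0.4228/-0.2737 ≈ -1.54.
|E| > 1: demand is elastic over this range.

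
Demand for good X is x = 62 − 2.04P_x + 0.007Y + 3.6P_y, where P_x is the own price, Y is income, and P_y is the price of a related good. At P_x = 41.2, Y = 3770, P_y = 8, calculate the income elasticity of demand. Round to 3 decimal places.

0.796

Evaluating quantity at (P_x, Y, P_y) gives x = 62 − 2.04(41.2) + 0.007(3770) + 3.6(8) = 62 − 84.048 + 26.39 + 28.8 = 33.142.
∂x/∂Y = +0.007, so E_I = 0.007·(3770/33.142) ≈ 0.796.
E_I ∈ (0,1): normal good (necessity).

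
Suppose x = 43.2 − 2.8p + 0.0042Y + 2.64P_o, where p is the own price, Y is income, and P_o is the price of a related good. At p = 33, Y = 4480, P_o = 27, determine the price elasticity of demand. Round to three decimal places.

x = 43.2 − 2.8(33) + 0.0042(4480) + 2.64(27) = 43.2 − 92.4 + 18.816 + 71.28 = 40.896.
∂x/∂p = −2.8, so E_p = (−2.8)·(33/40.896) ≈ -2.259.
|E_p| > 1: demand is elastic.

-2.259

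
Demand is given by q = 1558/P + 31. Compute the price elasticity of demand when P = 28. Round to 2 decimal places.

At P = 28, q = 86.6429.
dq/dP = −1558/P² = −1.9872.
Point elasticity E = (dq/dP)·(P/q) = -1.9872 × 28/86.6429 ≈ -0.64.
|E| < 1, so demand is inelastic at this price.

-0.64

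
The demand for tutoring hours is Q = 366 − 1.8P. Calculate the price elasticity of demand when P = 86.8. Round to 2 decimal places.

At P = 86.8, Q = 209.76.
dQ/dP = −1.8.
Point elasticity E = (dQ/dP)·(P/Q) = -1.8 × 86.8/209.76 ≈ -0.74.
|E| < 1, so demand is inelastic at this price.

-0.74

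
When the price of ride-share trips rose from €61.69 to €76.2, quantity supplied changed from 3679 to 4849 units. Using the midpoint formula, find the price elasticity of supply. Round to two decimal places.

%ΔQ = (4849 − 3679)/[(3679 + 4849)/2] = 1170/4264 ≈ 0.2744.
%Δp = (76.2 − 61.69)/[(61.69 + 76.2)/2] = 14.51/68.945 ≈ 0.2105.
Arc elasticity E = %ΔQ/%Δp ≈ 0.2744/0.2105 ≈ 1.30.
|E| > 1: supply is elastic over this range.

1.30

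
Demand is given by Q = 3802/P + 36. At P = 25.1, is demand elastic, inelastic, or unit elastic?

inelastic

At P = 25.1, Q = 187.4741.
dQ/dP = −3802/P² = −6.0348.
Point elasticity E = (dQ/dP)·(P/Q) = -6.0348 × 25.1/187.4741 ≈ -0.808.
|E| ≈ 0.808 < 1, so demand is inelastic.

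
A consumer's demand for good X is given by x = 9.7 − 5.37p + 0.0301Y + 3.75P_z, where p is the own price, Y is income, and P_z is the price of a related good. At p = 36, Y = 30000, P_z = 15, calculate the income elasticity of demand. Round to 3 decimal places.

At the given point, x = 9.7 − 5.37(36) + 0.0301(30000) + 3.75(15) = 9.7 − 193.32 + 903 + 56.25 = 775.63.
∂x/∂Y = +0.0301, so E_I = 0.0301·(30000/775.63) ≈ 1.164.
E_I > 1: normal good (luxury).

1.164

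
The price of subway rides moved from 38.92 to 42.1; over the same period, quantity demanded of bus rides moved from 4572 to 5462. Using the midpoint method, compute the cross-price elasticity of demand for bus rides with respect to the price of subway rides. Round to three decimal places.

%ΔQ_x = (5462 − 4572)/[(4572+5462)/2] = 890/5017 ≈ 0.1774.
%ΔP_y = (42.1 − 38.92)/[(38.92+42.1)/2] ≈ 0.0785.
E_xy = 0.1774/0.0785 ≈ 2.260.
E_xy > 0, so bus rides and subway rides are substitutes.

2.260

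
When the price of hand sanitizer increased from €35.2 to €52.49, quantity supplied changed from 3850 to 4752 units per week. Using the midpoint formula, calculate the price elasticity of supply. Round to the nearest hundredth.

%Δq = (4752 − 3850)/[(3850 + 4752)/2] = 902/4301 ≈ 0.2097.
%ΔP = (52.49 − 35.2)/[(35.2 + 52.49)/2] = 17.29/43.845 ≈ 0.3943.
Arc elasticity E = %Δq/%ΔP ≈ 0.2097/0.3943 ≈ 0.53.
|E| < 1: supply is inelastic over this range.

0.53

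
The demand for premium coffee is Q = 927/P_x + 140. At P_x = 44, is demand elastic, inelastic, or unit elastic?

At P_x = 44, Q = 161.0682.
dQ/dP_x = −927/P_x² = −0.4788.
Point elasticity E = (dQ/dP_x)·(P_x/Q) = -0.4788 × 44/161.0682 ≈ -0.131.
|E| ≈ 0.131 < 1, so demand is inelastic.

inelastic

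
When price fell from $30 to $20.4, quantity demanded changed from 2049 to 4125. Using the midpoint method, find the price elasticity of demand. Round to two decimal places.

%ΔQ = (4125 − 2049)/[(2049 + 4125)/2] = 2076/3087 ≈ 0.6725.
%Δp = (20.4 − 30)/[(30 + 20.4)/2] = -9.6/25.2 ≈ -0.3810.
Arc elasticity E = %ΔQ/%Δp ≈ 0.6725/-0.3810 ≈ -1.77.
|E| > 1: demand is elastic over this range.

-1.77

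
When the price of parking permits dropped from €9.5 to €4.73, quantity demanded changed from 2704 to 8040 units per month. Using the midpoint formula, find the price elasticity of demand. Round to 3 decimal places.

-1.482

%ΔQ = (8040 − 2704)/[(2704 + 8040)/2] = 5336/5372 ≈ 0.9933.
%Δp = (4.73 − 9.5)/[(9.5 + 4.73)/2] = -4.77/7.115 ≈ -0.6704.
Arc elasticity E = %ΔQ/%Δp ≈ 0.9933/-0.6704 ≈ -1.482.
|E| > 1: demand is elastic over this range.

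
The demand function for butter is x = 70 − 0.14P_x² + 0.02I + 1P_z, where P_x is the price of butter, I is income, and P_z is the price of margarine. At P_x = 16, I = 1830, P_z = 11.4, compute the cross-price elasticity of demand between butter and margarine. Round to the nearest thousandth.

Substituting, x = 70 − 0.14(16)² + 0.02(1830) + 1(11.4) = 70 − 35.84 + 36.6 + 11.4 = 82.16.
∂x/∂P_z = +1, so E_xy = 1·(11.4/82.16) ≈ 0.139.
E_xy > 0: the goods are substitutes.

0.139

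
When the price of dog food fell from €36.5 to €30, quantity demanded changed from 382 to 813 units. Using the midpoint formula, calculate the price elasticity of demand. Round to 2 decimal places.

-3.69

%Δq = (813 − 382)/[(382 + 813)/2] = 431/597.5 ≈ 0.7213.
%ΔP = (30 − 36.5)/[(36.5 + 30)/2] = -6.5/33.25 ≈ -0.1955.
Arc elasticity E = %Δq/%ΔP ≈ 0.7213/-0.1955 ≈ -3.69.
|E| > 1: demand is elastic over this range.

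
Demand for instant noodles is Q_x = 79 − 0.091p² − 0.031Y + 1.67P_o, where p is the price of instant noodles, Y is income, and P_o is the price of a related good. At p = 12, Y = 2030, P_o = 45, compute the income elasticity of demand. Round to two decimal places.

-0.81

Q_x = 79 − 0.091(12)² − 0.031(2030) + 1.67(45) = 79 − 13.104 − 62.93 + 75.15 = 78.116.
∂Q_x/∂Y = −0.031, so E_I = -0.031·(2030/78.116) ≈ -0.81.
E_I < 0: inferior good.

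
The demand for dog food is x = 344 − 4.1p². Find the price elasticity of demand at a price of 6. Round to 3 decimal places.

-1.503

At p = 6, x = 196.4.
dx/dp = −2·4.1·p = −49.2.
Point elasticity E = (dx/dp)·(p/x) = -49.2 × 6/196.4 ≈ -1.503.
|E| > 1, so demand is elastic at this price.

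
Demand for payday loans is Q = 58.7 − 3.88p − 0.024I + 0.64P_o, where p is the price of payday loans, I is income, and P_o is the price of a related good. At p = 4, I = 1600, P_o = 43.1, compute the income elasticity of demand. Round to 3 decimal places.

Evaluating quantity at (p, I, P_o) gives Q = 58.7 − 3.88(4) − 0.024(1600) + 0.64(43.1) = 58.7 − 15.52 − 38.4 + 27.584 = 32.364.
∂Q/∂I = −0.024, so E_I = -0.024·(1600/32.364) ≈ -1.187.
E_I < 0: inferior good.

-1.187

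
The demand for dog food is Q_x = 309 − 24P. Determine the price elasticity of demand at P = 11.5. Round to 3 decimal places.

At P = 11.5, Q_x = 33.
dQ_x/dP = −24.
Point elasticity E = (dQ_x/dP)·(P/Q_x) = -24 × 11.5/33 ≈ -8.364.
|E| > 1, so demand is elastic at this price.

-8.364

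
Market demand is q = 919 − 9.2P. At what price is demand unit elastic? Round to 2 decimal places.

For linear demand q = a − bP, E = −bP/(a − bP). |E| = 1 ⇒ bP = a − bP ⇒ P = a/(2b).
P = 919/(2·9.2) ≈ 49.95.

49.95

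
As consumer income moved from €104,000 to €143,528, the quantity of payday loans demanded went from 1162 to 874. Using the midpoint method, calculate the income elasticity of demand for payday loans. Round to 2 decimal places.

-0.89

%ΔQ = (874 − 1162)/[(1162+874)/2] = -288/1018 ≈ -0.2829.
%ΔM = (143,528 − 104,000)/[(104,000+143,528)/2] = 39528/123764 ≈ 0.3194.
E_I = %ΔQ/%ΔM ≈ -0.89.
E_I < 0: inferior good.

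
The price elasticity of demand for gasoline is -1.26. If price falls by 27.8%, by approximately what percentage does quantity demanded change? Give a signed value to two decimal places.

35.03

%ΔQ ≈ E × %ΔP = (-1.26) × (-27.8%) ≈ 35.03%.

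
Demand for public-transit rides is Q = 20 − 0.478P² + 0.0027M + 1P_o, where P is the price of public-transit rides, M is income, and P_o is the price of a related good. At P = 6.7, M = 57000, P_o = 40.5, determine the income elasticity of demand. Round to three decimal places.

Substituting, Q = 20 − 0.478(6.7)² + 0.0027(57000) + 1(40.5) = 20 − 21.4574 + 153.9 + 40.5 = 192.9426.
∂Q/∂M = +0.0027, so E_I = 0.0027·(57000/192.9426) ≈ 0.798.
E_I ∈ (0,1): normal good (necessity).

0.798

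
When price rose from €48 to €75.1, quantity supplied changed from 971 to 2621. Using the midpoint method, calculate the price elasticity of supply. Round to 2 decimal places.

2.09

%ΔQ = (2621 − 971)/[(971 + 2621)/2] = 1650/1796 ≈ 0.9187.
%Δp = (75.1 − 48)/[(48 + 75.1)/2] = 27.1/61.55 ≈ 0.4403.
Arc elasticity E = %ΔQ/%Δp ≈ 0.9187/0.4403 ≈ 2.09.
|E| > 1: supply is elastic over this range.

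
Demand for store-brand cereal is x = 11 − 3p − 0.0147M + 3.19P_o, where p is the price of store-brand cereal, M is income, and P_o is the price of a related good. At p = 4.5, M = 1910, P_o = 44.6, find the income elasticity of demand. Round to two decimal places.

Evaluating quantity at (p, M, P_o) gives x = 11 − 3(4.5) − 0.0147(1910) + 3.19(44.6) = 11 − 13.5 − 28.077 + 142.274 = 111.697.
∂x/∂M = −0.0147, so E_I = -0.0147·(1910/111.697) ≈ -0.25.
E_I < 0: inferior good.

-0.25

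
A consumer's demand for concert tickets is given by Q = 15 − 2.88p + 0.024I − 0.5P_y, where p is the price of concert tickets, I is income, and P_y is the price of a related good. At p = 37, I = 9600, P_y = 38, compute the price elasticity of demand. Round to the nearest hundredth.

-0.89

Q = 15 − 2.88(37) + 0.024(9600) − 0.5(38) = 15 − 106.56 + 230.4 − 19 = 119.84.
∂Q/∂p = −2.88, so E_p = (−2.88)·(37/119.84) ≈ -0.89.
|E_p| < 1: demand is inelastic.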